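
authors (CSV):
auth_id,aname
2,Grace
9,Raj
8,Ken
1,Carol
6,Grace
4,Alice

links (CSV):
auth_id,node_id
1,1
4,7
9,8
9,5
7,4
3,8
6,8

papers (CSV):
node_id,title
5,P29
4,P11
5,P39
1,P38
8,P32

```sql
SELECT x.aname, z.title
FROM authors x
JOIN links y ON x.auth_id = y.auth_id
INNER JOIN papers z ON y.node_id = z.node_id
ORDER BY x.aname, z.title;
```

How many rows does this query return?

Joins associate left-to-right: authors INNER JOIN links on auth_id gives 5 intermediate row(s).
Then INNER JOIN `papers z` on node_id: keep only rows whose y.node_id appears in z.
Result: 5 row(s).

5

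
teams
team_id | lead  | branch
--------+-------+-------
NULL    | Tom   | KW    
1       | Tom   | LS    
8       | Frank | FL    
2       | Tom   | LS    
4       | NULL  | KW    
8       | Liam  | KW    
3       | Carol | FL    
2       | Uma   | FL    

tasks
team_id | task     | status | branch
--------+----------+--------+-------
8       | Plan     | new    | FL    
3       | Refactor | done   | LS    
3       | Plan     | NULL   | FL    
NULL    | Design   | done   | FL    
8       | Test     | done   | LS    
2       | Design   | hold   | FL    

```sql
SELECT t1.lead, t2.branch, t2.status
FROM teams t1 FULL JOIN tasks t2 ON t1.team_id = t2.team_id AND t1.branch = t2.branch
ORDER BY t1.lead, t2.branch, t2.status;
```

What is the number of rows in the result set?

FULL OUTER JOIN keeps every row from both sides; unmatched rows get NULL for the other side's columns.
Matching on t1.team_id = t2.team_id AND t1.branch = t2.branch. A NULL in a compared column never satisfies the condition.
- team_id=NULL, branch=KW: no t2 row matches, row kept with t2 columns NULL.
- team_id=1, branch=LS: no t2 row matches, row kept with t2 columns NULL.
- team_id=8, branch=FL: 1 matching t2 row(s), so 1 row(s) emitted.
- team_id=2, branch=LS: no t2 row matches, row kept with t2 columns NULL.
- team_id=4, branch=KW: no t2 row matches, row kept with t2 columns NULL.
- team_id=8, branch=KW: no t2 row matches, row kept with t2 columns NULL.
- team_id=3, branch=FL: 1 matching t2 row(s), so 1 row(s) emitted.
- team_id=2, branch=FL: 1 matching t2 row(s), so 1 row(s) emitted.
- 3 row(s) from t2 found no t1 partner → padded with NULL.
Total: 3 matched + 8 padded = 11 rows.

11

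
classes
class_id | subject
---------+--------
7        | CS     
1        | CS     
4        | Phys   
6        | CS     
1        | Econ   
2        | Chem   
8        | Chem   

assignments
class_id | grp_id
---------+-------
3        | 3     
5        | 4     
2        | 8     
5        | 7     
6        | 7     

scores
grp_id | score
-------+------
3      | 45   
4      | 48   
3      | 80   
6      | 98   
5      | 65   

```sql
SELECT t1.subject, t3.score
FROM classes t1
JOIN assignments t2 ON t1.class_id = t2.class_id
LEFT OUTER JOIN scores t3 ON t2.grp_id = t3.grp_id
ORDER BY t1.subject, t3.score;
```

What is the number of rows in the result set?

Joins associate left-to-right: classes INNER JOIN assignments on class_id gives 2 intermediate row(s).
Then LEFT JOIN `scores t3` on grp_id: each of those 2 rows is kept; rows whose t2.grp_id has no match in t3 get NULL for t3's columns.
Result: 2 row(s).

2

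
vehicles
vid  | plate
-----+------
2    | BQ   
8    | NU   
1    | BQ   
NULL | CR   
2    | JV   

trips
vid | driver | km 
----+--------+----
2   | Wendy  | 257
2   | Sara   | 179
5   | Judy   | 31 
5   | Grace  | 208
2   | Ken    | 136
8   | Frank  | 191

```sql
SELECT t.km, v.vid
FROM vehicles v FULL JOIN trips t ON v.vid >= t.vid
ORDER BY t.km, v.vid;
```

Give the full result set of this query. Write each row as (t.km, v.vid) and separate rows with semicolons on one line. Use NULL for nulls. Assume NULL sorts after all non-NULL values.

(31, 8); (136, 2); (136, 2); (136, 8); (179, 2); (179, 2); (179, 8); (191, 8); (208, 8); (257, 2); (257, 2); (257, 8); (NULL, 1); (NULL, NULL)

FULL OUTER JOIN keeps every row from both sides; unmatched rows get NULL for the other side's columns.
Matching on v.vid >= t.vid. A NULL in a compared column never satisfies the condition.
- v (vid=2) pairs with 3 row(s) of t.
- v (vid=8) pairs with 6 row(s) of t.
- v (vid=1) has no partner → padded with NULL.
- v (vid=NULL) has no partner → padded with NULL.
- v (vid=2) pairs with 3 row(s) of t.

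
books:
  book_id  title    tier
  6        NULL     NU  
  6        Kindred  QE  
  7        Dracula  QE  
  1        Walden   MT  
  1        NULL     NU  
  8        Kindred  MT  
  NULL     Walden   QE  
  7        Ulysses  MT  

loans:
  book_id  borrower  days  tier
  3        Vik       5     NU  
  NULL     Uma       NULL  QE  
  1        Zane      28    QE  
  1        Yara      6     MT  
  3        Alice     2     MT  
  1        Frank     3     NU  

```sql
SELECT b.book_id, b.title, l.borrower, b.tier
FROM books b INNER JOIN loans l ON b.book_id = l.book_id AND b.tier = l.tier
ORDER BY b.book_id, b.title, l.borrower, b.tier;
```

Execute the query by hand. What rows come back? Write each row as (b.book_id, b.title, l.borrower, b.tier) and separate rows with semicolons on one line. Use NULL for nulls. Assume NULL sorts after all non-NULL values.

(1, Walden, Yara, MT); (1, NULL, Frank, NU)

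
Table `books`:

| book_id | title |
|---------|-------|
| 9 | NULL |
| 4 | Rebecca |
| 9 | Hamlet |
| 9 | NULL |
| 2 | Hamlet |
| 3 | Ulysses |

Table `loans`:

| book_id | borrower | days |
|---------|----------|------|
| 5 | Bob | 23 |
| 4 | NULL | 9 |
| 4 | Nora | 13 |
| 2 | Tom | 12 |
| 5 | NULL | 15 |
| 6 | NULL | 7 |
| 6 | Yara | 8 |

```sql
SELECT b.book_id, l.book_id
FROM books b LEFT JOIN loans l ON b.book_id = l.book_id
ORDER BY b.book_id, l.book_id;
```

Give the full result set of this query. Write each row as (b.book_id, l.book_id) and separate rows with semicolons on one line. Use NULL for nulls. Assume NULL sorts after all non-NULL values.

(2, 2); (3, NULL); (4, 4); (4, 4); (9, NULL); (9, NULL); (9, NULL)

LEFT JOIN keeps every row from `books`; unmatched rows get NULL for `loans`'s columns.
Matching on b.book_id = l.book_id.
Matched pairs: 3; unmatched b rows kept: 4.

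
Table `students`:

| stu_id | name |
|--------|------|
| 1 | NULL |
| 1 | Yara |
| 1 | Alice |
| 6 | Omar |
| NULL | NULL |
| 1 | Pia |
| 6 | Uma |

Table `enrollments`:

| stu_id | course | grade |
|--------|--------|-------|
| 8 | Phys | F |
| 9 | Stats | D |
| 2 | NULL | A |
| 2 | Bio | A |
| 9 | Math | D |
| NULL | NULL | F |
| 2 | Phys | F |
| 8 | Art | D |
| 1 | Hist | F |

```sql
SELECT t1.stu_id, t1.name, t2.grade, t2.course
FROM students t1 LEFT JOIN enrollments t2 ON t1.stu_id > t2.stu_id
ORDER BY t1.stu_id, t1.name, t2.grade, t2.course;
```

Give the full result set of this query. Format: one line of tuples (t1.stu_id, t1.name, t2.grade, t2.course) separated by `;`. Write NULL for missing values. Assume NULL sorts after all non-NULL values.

LEFT JOIN keeps every row from `students`; unmatched rows get NULL for `enrollments`'s columns.
Matching on t1.stu_id > t2.stu_id. A NULL in a compared column never satisfies the condition.
- stu_id=1: no t2 row matches, row kept with t2 columns NULL.
- stu_id=1: no t2 row matches, row kept with t2 columns NULL.
- stu_id=1: no t2 row matches, row kept with t2 columns NULL.
- stu_id=6: 4 matching t2 row(s), so 4 row(s) emitted.
- stu_id=NULL: no t2 row matches, row kept with t2 columns NULL.
- stu_id=1: no t2 row matches, row kept with t2 columns NULL.
- stu_id=6: 4 matching t2 row(s), so 4 row(s) emitted.

(1, Alice, NULL, NULL); (1, Pia, NULL, NULL); (1, Yara, NULL, NULL); (1, NULL, NULL, NULL); (6, Omar, A, Bio); (6, Omar, A, NULL); (6, Omar, F, Hist); (6, Omar, F, Phys); (6, Uma, A, Bio); (6, Uma, A, NULL); (6, Uma, F, Hist); (6, Uma, F, Phys); (NULL, NULL, NULL, NULL)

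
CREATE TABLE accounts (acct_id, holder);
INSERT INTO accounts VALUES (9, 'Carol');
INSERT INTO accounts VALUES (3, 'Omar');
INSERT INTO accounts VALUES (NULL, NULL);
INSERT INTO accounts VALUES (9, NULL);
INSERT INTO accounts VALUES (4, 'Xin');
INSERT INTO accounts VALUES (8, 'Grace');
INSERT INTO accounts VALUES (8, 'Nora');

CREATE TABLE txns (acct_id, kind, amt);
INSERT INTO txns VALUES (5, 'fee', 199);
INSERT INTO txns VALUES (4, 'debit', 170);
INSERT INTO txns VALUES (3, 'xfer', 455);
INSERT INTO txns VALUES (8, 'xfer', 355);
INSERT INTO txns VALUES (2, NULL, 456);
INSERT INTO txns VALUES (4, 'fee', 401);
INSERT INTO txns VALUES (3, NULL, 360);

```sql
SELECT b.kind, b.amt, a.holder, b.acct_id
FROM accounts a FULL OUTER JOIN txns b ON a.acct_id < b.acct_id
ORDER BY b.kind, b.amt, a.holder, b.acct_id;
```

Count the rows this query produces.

14

FULL OUTER JOIN keeps every row from both sides; unmatched rows get NULL for the other side's columns.
Matching on a.acct_id < b.acct_id. A NULL in a compared column never satisfies the condition.
- a row (acct_id=9): no match → kept, b columns NULL.
- a row (acct_id=3): matches 4 b row(s) → 4 output row(s).
- a row (acct_id=NULL): no match → kept, b columns NULL.
- a row (acct_id=9): no match → kept, b columns NULL.
- a row (acct_id=4): matches 2 b row(s) → 2 output row(s).
- a row (acct_id=8): no match → kept, b columns NULL.
- a row (acct_id=8): no match → kept, b columns NULL.
- plus 3 unmatched b row(s), each kept with NULL a columns.
Total: 6 matched + 8 padded = 14 rows.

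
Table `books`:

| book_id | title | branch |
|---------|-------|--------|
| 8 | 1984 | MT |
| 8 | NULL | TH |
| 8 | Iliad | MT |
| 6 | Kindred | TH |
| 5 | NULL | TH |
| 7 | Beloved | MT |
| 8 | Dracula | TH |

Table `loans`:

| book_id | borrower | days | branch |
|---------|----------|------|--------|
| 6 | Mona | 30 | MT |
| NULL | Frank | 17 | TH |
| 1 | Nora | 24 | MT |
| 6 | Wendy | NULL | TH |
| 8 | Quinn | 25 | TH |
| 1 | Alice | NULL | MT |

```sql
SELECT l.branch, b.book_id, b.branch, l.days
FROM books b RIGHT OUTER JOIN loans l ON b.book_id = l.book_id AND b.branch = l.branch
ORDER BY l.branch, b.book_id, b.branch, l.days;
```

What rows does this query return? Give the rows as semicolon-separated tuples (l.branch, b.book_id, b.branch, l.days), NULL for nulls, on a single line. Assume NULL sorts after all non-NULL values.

RIGHT JOIN keeps every row from `loans`; unmatched rows get NULL for `books`'s columns.
Matching on b.book_id = l.book_id AND b.branch = l.branch. A NULL in a compared column never satisfies the condition.
- b[0] book_id=8, branch=MT → no match.
- b[1] book_id=8, branch=TH → 1 match(es) in l → 1 row(s).
- b[2] book_id=8, branch=MT → no match.
- b[3] book_id=6, branch=TH → 1 match(es) in l → 1 row(s).
- b[4] book_id=5, branch=TH → no match.
- b[5] book_id=7, branch=MT → no match.
- b[6] book_id=8, branch=TH → 1 match(es) in l → 1 row(s).
- 4 row(s) from l found no b partner → padded with NULL.
After projecting and ordering:
l.branch | b.book_id | b.branch | l.days
MT | NULL | NULL | 24
MT | NULL | NULL | 30
MT | NULL | NULL | NULL
TH | 6 | TH | NULL
TH | 8 | TH | 25
TH | 8 | TH | 25
TH | NULL | NULL | 17

(MT, NULL, NULL, 24); (MT, NULL, NULL, 30); (MT, NULL, NULL, NULL); (TH, 6, TH, NULL); (TH, 8, TH, 25); (TH, 8, TH, 25); (TH, NULL, NULL, 17)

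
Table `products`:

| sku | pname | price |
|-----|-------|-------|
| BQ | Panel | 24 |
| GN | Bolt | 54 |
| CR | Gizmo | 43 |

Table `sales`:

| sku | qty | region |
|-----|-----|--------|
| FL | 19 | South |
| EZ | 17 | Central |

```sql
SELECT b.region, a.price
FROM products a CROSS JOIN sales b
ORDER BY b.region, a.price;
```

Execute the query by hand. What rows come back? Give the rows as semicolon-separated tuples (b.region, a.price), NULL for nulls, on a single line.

CROSS JOIN pairs every row of `products` with every row of `sales`: 3 × 2 = 6 rows.

(Central, 24); (Central, 43); (Central, 54); (South, 24); (South, 43); (South, 54)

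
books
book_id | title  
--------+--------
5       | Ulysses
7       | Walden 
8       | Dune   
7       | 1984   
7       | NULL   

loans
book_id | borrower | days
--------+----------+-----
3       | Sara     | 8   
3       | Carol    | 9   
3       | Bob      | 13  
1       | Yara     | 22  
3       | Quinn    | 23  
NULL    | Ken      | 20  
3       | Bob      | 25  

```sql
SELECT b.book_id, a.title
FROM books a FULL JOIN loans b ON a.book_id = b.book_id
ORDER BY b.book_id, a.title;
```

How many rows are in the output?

FULL OUTER JOIN keeps every row from both sides; unmatched rows get NULL for the other side's columns.
Matching on a.book_id = b.book_id. A NULL in a compared column never satisfies the condition.
- book_id=5: no b row matches, row kept with b columns NULL.
- book_id=7: no b row matches, row kept with b columns NULL.
- book_id=8: no b row matches, row kept with b columns NULL.
- book_id=7: no b row matches, row kept with b columns NULL.
- book_id=7: no b row matches, row kept with b columns NULL.
- 7 row(s) from b found no a partner → padded with NULL.
Total: 0 matched + 12 padded = 12 rows.

12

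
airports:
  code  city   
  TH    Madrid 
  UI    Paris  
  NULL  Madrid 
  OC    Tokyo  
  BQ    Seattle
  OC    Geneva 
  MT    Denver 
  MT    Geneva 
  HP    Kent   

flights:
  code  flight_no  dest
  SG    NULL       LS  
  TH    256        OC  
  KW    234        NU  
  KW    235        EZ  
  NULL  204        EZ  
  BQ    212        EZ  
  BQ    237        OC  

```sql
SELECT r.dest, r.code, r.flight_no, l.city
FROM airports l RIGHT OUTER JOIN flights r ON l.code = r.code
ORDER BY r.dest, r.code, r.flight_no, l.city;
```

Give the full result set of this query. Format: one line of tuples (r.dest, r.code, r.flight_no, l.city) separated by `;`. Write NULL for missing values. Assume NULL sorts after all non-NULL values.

(EZ, BQ, 212, Seattle); (EZ, KW, 235, NULL); (EZ, NULL, 204, NULL); (LS, SG, NULL, NULL); (NU, KW, 234, NULL); (OC, BQ, 237, Seattle); (OC, TH, 256, Madrid)

RIGHT JOIN keeps every row from `flights`; unmatched rows get NULL for `airports`'s columns.
Matching on l.code = r.code. A NULL in a compared column never satisfies the condition.
Matched pairs: 3; unmatched r rows kept: 4.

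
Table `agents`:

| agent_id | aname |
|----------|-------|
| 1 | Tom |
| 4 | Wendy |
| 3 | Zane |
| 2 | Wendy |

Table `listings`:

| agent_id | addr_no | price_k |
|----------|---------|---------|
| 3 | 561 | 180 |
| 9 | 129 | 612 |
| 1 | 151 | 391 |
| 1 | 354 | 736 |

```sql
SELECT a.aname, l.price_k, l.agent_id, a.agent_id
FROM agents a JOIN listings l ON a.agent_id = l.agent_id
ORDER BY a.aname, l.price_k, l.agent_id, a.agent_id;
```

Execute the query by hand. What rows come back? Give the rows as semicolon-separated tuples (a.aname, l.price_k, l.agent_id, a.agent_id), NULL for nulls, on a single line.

INNER JOIN keeps only pairs where the ON condition holds.
Matching on a.agent_id = l.agent_id.
- agent_id=1: 2 matching l row(s), so 2 row(s) emitted.
- agent_id=4: no matching l row, dropped.
- agent_id=3: 1 matching l row(s), so 1 row(s) emitted.
- agent_id=2: no matching l row, dropped.
After projecting and ordering:
a.aname | l.price_k | l.agent_id | a.agent_id
Tom | 391 | 1 | 1
Tom | 736 | 1 | 1
Zane | 180 | 3 | 3

(Tom, 391, 1, 1); (Tom, 736, 1, 1); (Zane, 180, 3, 3)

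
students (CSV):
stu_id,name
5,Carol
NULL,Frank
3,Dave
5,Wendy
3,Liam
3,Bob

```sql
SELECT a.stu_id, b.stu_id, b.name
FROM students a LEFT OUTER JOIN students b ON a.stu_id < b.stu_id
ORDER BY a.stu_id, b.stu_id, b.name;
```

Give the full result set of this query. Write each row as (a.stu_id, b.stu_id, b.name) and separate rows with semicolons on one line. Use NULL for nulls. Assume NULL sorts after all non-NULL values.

LEFT JOIN keeps every row from `students a`; unmatched rows get NULL for `students b`'s columns.
Matching on a.stu_id < b.stu_id. A NULL in a compared column never satisfies the condition.
- stu_id=5: no b row matches, row kept with b columns NULL.
- stu_id=NULL: no b row matches, row kept with b columns NULL.
- stu_id=3: 2 matching b row(s), so 2 row(s) emitted.
- stu_id=5: no b row matches, row kept with b columns NULL.
- stu_id=3: 2 matching b row(s), so 2 row(s) emitted.
- stu_id=3: 2 matching b row(s), so 2 row(s) emitted.
After projecting and ordering:
a.stu_id | b.stu_id | b.name
3 | 5 | Carol
3 | 5 | Carol
3 | 5 | Carol
3 | 5 | Wendy
3 | 5 | Wendy
3 | 5 | Wendy
5 | NULL | NULL
5 | NULL | NULL
NULL | NULL | NULL

(3, 5, Carol); (3, 5, Carol); (3, 5, Carol); (3, 5, Wendy); (3, 5, Wendy); (3, 5, Wendy); (5, NULL, NULL); (5, NULL, NULL); (NULL, NULL, NULL)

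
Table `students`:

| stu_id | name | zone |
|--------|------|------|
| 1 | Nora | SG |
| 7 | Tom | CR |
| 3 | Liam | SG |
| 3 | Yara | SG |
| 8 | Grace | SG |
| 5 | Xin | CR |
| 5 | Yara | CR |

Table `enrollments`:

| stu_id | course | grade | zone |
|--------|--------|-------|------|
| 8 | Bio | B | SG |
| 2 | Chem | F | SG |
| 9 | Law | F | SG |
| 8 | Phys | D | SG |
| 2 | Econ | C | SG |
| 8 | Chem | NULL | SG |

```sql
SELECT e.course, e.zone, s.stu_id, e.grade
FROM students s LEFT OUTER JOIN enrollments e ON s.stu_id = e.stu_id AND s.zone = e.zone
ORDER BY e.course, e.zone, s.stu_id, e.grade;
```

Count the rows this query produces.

LEFT JOIN keeps every row from `students`; unmatched rows get NULL for `enrollments`'s columns.
Matching on s.stu_id = e.stu_id AND s.zone = e.zone.
- s row (stu_id=1, zone=SG): no match → kept, e columns NULL.
- s row (stu_id=7, zone=CR): no match → kept, e columns NULL.
- s row (stu_id=3, zone=SG): no match → kept, e columns NULL.
- s row (stu_id=3, zone=SG): no match → kept, e columns NULL.
- s row (stu_id=8, zone=SG): matches 3 e row(s) → 3 output row(s).
- s row (stu_id=5, zone=CR): no match → kept, e columns NULL.
- s row (stu_id=5, zone=CR): no match → kept, e columns NULL.
Total: 3 matched + 6 padded = 9 rows.

9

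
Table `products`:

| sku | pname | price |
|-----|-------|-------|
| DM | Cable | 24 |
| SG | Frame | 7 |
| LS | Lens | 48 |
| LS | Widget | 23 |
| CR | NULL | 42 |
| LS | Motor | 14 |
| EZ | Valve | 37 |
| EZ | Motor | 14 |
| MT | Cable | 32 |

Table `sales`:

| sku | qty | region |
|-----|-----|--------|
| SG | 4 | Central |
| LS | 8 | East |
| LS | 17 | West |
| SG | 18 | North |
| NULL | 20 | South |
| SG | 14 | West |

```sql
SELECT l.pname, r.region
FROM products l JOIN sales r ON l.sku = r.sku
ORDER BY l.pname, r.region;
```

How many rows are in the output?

INNER JOIN keeps only pairs where the ON condition holds.
Matching on l.sku = r.sku. A NULL in a compared column never satisfies the condition.
- l row (sku=DM): no match → dropped.
- l row (sku=SG): matches 3 r row(s) → 3 output row(s).
- l row (sku=LS): matches 2 r row(s) → 2 output row(s).
- l row (sku=LS): matches 2 r row(s) → 2 output row(s).
- l row (sku=CR): no match → dropped.
- l row (sku=LS): matches 2 r row(s) → 2 output row(s).
- l row (sku=EZ): no match → dropped.
- l row (sku=EZ): no match → dropped.
- l row (sku=MT): no match → dropped.
Total: 9 rows.

9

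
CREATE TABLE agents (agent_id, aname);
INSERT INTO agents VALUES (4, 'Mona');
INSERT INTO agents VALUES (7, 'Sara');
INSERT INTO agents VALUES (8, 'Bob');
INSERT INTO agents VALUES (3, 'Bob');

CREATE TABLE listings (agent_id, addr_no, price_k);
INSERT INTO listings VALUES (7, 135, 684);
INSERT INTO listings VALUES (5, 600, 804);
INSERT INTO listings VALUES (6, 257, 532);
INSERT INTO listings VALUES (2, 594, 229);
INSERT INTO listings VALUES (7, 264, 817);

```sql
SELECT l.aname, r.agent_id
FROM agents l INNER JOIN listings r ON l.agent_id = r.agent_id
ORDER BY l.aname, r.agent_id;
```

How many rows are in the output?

2

INNER JOIN keeps only pairs where the ON condition holds.
Matching on l.agent_id = r.agent_id.
- l[0] agent_id=4 → no match; dropped.
- l[1] agent_id=7 → 2 match(es) in r → 2 row(s).
- l[2] agent_id=8 → no match; dropped.
- l[3] agent_id=3 → no match; dropped.
Total: 2 rows.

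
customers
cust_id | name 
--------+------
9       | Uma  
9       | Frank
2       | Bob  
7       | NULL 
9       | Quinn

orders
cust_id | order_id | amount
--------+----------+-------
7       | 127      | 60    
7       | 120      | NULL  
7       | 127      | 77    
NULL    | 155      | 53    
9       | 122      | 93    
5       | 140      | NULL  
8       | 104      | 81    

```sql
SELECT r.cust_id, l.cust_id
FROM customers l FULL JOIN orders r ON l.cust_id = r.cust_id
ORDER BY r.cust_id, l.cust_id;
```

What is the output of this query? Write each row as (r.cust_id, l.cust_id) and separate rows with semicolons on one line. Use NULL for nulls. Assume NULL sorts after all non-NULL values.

(5, NULL); (7, 7); (7, 7); (7, 7); (8, NULL); (9, 9); (9, 9); (9, 9); (NULL, 2); (NULL, NULL)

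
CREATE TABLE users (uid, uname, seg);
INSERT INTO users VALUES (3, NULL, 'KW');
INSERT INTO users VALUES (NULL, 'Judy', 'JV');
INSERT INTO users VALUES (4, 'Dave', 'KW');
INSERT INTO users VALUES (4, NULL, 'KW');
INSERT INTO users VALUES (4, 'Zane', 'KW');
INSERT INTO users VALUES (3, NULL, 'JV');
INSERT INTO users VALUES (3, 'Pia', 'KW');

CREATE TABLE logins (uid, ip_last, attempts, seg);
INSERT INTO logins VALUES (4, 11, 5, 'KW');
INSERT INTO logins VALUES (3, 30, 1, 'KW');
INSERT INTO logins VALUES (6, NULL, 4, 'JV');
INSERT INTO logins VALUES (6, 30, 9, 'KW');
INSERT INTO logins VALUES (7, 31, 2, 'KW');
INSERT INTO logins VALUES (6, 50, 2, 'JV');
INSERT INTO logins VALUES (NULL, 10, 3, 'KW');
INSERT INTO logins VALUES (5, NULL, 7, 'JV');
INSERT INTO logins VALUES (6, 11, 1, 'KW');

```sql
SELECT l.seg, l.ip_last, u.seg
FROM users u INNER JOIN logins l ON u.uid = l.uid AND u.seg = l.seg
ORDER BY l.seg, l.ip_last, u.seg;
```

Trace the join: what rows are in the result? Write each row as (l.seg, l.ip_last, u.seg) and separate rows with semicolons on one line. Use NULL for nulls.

INNER JOIN keeps only pairs where the ON condition holds.
Matching on u.uid = l.uid AND u.seg = l.seg. A NULL in a compared column never satisfies the condition.
Matched pairs: 5.

(KW, 11, KW); (KW, 11, KW); (KW, 11, KW); (KW, 30, KW); (KW, 30, KW)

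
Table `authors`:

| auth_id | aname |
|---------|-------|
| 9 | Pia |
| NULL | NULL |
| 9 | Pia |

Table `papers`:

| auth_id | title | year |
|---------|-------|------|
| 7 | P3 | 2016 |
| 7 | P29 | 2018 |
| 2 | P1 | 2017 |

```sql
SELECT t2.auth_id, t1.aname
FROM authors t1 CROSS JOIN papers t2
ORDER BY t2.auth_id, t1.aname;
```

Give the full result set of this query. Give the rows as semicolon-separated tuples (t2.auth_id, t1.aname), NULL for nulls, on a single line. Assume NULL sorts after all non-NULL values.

(2, Pia); (2, Pia); (2, NULL); (7, Pia); (7, Pia); (7, Pia); (7, Pia); (7, NULL); (7, NULL)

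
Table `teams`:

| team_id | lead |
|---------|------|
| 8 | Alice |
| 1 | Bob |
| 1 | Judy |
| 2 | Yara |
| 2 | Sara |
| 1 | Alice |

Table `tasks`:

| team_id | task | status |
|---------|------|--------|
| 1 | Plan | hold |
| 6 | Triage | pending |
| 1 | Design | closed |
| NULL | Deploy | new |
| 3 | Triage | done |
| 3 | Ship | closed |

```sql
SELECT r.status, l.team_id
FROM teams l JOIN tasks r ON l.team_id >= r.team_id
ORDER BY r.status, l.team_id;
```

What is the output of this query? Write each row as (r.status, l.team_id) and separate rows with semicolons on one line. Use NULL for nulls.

(closed, 1); (closed, 1); (closed, 1); (closed, 2); (closed, 2); (closed, 8); (closed, 8); (done, 8); (hold, 1); (hold, 1); (hold, 1); (hold, 2); (hold, 2); (hold, 8); (pending, 8)

INNER JOIN keeps only pairs where the ON condition holds.
Matching on l.team_id >= r.team_id. A NULL in a compared column never satisfies the condition.
- l (team_id=8) pairs with 5 row(s) of r.
- l (team_id=1) pairs with 2 row(s) of r.
- l (team_id=1) pairs with 2 row(s) of r.
- l (team_id=2) pairs with 2 row(s) of r.
- l (team_id=2) pairs with 2 row(s) of r.
- l (team_id=1) pairs with 2 row(s) of r.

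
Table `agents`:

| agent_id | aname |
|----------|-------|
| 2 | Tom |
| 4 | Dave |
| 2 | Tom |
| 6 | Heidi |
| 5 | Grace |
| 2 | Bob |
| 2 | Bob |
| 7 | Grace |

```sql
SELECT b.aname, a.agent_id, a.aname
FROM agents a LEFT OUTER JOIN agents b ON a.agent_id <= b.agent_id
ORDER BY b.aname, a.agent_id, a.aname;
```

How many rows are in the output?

42

LEFT JOIN keeps every row from `agents a`; unmatched rows get NULL for `agents b`'s columns.
Matching on a.agent_id <= b.agent_id.
- agent_id=2: 8 matching b row(s), so 8 row(s) emitted.
- agent_id=4: 4 matching b row(s), so 4 row(s) emitted.
- agent_id=2: 8 matching b row(s), so 8 row(s) emitted.
- agent_id=6: 2 matching b row(s), so 2 row(s) emitted.
- agent_id=5: 3 matching b row(s), so 3 row(s) emitted.
- agent_id=2: 8 matching b row(s), so 8 row(s) emitted.
- agent_id=2: 8 matching b row(s), so 8 row(s) emitted.
- agent_id=7: 1 matching b row(s), so 1 row(s) emitted.
Total: 42 rows.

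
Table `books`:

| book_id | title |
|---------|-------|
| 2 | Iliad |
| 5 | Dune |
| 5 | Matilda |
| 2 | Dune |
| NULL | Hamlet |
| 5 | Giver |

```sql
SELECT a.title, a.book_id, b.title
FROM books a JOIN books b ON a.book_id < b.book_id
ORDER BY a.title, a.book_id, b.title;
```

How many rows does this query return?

INNER JOIN keeps only pairs where the ON condition holds.
Matching on a.book_id < b.book_id. A NULL in a compared column never satisfies the condition.
- a (book_id=2) pairs with 3 row(s) of b.
- a (book_id=5) has no partner → excluded.
- a (book_id=5) has no partner → excluded.
- a (book_id=2) pairs with 3 row(s) of b.
- a (book_id=NULL) has no partner → excluded.
- a (book_id=5) has no partner → excluded.
Total: 6 rows.

6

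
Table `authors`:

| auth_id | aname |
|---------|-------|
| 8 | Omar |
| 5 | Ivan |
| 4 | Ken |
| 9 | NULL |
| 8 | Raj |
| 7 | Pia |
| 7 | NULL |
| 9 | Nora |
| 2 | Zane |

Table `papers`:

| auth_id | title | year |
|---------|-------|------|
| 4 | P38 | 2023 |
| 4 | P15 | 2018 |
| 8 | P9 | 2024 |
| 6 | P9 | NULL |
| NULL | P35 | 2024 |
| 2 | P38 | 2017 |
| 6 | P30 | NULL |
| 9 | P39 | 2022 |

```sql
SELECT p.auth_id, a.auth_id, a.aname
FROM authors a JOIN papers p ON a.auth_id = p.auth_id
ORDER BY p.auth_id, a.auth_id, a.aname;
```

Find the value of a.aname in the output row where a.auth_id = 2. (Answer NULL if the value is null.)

INNER JOIN keeps only pairs where the ON condition holds.
Matching on a.auth_id = p.auth_id. A NULL in a compared column never satisfies the condition.
Matched pairs: 7.

Zane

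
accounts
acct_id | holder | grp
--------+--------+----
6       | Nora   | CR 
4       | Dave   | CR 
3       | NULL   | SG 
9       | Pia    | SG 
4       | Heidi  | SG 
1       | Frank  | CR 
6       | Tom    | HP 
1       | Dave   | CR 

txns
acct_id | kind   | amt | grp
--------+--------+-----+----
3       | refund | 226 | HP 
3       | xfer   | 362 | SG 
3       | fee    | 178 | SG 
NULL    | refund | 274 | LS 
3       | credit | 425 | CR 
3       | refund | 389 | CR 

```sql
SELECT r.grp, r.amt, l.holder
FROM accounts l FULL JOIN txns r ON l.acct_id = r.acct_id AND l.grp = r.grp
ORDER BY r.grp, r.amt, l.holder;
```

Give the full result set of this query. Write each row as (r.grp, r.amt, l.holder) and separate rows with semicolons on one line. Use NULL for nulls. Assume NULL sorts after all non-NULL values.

FULL OUTER JOIN keeps every row from both sides; unmatched rows get NULL for the other side's columns.
Matching on l.acct_id = r.acct_id AND l.grp = r.grp. A NULL in a compared column never satisfies the condition.
- l (acct_id=6, grp=CR) has no partner → padded with NULL.
- l (acct_id=4, grp=CR) has no partner → padded with NULL.
- l (acct_id=3, grp=SG) pairs with 2 row(s) of r.
- l (acct_id=9, grp=SG) has no partner → padded with NULL.
- l (acct_id=4, grp=SG) has no partner → padded with NULL.
- l (acct_id=1, grp=CR) has no partner → padded with NULL.
- l (acct_id=6, grp=HP) has no partner → padded with NULL.
- l (acct_id=1, grp=CR) has no partner → padded with NULL.
- plus 4 unmatched r row(s), each kept with NULL l columns.

(CR, 389, NULL); (CR, 425, NULL); (HP, 226, NULL); (LS, 274, NULL); (SG, 178, NULL); (SG, 362, NULL); (NULL, NULL, Dave); (NULL, NULL, Dave); (NULL, NULL, Frank); (NULL, NULL, Heidi); (NULL, NULL, Nora); (NULL, NULL, Pia); (NULL, NULL, Tom)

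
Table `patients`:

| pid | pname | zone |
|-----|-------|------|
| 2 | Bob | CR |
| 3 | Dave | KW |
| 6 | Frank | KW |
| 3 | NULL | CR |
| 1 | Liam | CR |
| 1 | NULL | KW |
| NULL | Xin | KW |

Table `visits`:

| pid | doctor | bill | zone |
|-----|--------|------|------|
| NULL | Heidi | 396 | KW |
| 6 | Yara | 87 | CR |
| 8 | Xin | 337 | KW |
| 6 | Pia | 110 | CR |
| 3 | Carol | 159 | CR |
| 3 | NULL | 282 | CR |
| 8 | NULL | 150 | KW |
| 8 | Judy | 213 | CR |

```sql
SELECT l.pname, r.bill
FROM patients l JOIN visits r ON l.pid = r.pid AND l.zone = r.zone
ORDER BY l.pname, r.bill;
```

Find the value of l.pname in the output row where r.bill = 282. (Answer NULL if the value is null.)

NULL

INNER JOIN keeps only pairs where the ON condition holds.
Matching on l.pid = r.pid AND l.zone = r.zone. A NULL in a compared column never satisfies the condition.
- pid=2, zone=CR: no matching r row, dropped.
- pid=3, zone=KW: no matching r row, dropped.
- pid=6, zone=KW: no matching r row, dropped.
- pid=3, zone=CR: 2 matching r row(s), so 2 row(s) emitted.
- pid=1, zone=CR: no matching r row, dropped.
- pid=1, zone=KW: no matching r row, dropped.
- pid=NULL, zone=KW: no matching r row, dropped.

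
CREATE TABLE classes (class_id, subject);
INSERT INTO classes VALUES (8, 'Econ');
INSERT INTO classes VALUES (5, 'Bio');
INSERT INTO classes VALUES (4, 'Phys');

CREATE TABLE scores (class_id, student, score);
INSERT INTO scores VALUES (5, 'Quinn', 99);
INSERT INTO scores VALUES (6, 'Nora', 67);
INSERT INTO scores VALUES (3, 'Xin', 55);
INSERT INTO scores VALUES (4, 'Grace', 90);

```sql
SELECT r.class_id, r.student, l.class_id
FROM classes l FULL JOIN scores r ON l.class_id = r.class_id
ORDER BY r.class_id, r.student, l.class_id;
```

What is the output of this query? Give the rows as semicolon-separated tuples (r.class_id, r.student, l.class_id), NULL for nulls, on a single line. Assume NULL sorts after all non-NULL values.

FULL OUTER JOIN keeps every row from both sides; unmatched rows get NULL for the other side's columns.
Matching on l.class_id = r.class_id.
- l row (class_id=8): no match → kept, r columns NULL.
- l row (class_id=5): matches 1 r row(s) → 1 output row(s).
- l row (class_id=4): matches 1 r row(s) → 1 output row(s).
- 2 row(s) from r found no l partner → padded with NULL.
After projecting and ordering:
r.class_id | r.student | l.class_id
3 | Xin | NULL
4 | Grace | 4
5 | Quinn | 5
6 | Nora | NULL
NULL | NULL | 8

(3, Xin, NULL); (4, Grace, 4); (5, Quinn, 5); (6, Nora, NULL); (NULL, NULL, 8)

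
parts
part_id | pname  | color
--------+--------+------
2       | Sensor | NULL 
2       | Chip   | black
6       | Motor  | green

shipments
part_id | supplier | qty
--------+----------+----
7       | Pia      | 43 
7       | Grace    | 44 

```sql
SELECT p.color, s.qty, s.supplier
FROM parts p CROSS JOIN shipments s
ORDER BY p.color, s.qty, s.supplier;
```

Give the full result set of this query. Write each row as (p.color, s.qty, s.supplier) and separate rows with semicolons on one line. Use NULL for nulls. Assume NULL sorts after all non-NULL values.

CROSS JOIN pairs every row of `parts` with every row of `shipments`: 3 × 2 = 6 rows.
After projecting and ordering:
p.color | s.qty | s.supplier
black | 43 | Pia
black | 44 | Grace
green | 43 | Pia
green | 44 | Grace
NULL | 43 | Pia
NULL | 44 | Grace

(black, 43, Pia); (black, 44, Grace); (green, 43, Pia); (green, 44, Grace); (NULL, 43, Pia); (NULL, 44, Grace)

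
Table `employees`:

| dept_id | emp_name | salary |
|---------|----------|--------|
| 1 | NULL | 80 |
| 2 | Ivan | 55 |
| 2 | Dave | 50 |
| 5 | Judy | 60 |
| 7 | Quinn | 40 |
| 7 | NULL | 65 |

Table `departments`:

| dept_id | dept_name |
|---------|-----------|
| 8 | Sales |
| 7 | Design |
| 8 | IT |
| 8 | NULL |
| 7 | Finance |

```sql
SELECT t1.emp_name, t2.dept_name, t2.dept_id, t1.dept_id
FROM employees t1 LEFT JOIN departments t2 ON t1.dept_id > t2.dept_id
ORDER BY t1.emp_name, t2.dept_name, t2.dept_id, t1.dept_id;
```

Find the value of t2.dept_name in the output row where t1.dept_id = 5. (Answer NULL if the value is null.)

LEFT JOIN keeps every row from `employees`; unmatched rows get NULL for `departments`'s columns.
Matching on t1.dept_id > t2.dept_id.
- t1 row (dept_id=1): no match → kept, t2 columns NULL.
- t1 row (dept_id=2): no match → kept, t2 columns NULL.
- t1 row (dept_id=2): no match → kept, t2 columns NULL.
- t1 row (dept_id=5): no match → kept, t2 columns NULL.
- t1 row (dept_id=7): no match → kept, t2 columns NULL.
- t1 row (dept_id=7): no match → kept, t2 columns NULL.

NULL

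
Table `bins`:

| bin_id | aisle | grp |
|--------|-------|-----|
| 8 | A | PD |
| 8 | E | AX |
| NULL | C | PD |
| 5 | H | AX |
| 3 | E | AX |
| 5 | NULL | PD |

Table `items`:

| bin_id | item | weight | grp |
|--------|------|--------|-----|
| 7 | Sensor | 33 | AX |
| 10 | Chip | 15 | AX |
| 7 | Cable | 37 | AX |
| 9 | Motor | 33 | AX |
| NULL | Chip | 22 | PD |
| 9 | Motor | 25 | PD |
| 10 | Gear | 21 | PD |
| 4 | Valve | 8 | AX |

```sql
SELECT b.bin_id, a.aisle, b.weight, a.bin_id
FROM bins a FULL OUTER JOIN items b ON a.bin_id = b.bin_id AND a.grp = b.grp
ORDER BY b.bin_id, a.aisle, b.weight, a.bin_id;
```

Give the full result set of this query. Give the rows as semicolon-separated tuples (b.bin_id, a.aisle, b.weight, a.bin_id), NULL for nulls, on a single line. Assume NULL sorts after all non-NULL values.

(4, NULL, 8, NULL); (7, NULL, 33, NULL); (7, NULL, 37, NULL); (9, NULL, 25, NULL); (9, NULL, 33, NULL); (10, NULL, 15, NULL); (10, NULL, 21, NULL); (NULL, A, NULL, 8); (NULL, C, NULL, NULL); (NULL, E, NULL, 3); (NULL, E, NULL, 8); (NULL, H, NULL, 5); (NULL, NULL, 22, NULL); (NULL, NULL, NULL, 5)

FULL OUTER JOIN keeps every row from both sides; unmatched rows get NULL for the other side's columns.
Matching on a.bin_id = b.bin_id AND a.grp = b.grp. A NULL in a compared column never satisfies the condition.
Matched pairs: 0; unmatched a rows kept: 6; unmatched b rows kept: 8.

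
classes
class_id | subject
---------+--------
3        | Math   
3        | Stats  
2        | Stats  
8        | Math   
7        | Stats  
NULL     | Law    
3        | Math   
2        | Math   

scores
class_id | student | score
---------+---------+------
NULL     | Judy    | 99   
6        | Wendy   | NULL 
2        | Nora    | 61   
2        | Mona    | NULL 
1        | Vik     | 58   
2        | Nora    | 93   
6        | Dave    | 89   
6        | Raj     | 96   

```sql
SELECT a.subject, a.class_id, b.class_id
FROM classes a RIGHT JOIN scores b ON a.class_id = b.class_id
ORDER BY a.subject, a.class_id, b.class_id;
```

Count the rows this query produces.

RIGHT JOIN keeps every row from `scores`; unmatched rows get NULL for `classes`'s columns.
Matching on a.class_id = b.class_id. A NULL in a compared column never satisfies the condition.
- a[0] class_id=3 → no match.
- a[1] class_id=3 → no match.
- a[2] class_id=2 → 3 match(es) in b → 3 row(s).
- a[3] class_id=8 → no match.
- a[4] class_id=7 → no match.
- a[5] class_id=NULL → no match.
- a[6] class_id=3 → no match.
- a[7] class_id=2 → 3 match(es) in b → 3 row(s).
- 5 row(s) from b found no a partner → padded with NULL.
Total: 6 matched + 5 padded = 11 rows.

11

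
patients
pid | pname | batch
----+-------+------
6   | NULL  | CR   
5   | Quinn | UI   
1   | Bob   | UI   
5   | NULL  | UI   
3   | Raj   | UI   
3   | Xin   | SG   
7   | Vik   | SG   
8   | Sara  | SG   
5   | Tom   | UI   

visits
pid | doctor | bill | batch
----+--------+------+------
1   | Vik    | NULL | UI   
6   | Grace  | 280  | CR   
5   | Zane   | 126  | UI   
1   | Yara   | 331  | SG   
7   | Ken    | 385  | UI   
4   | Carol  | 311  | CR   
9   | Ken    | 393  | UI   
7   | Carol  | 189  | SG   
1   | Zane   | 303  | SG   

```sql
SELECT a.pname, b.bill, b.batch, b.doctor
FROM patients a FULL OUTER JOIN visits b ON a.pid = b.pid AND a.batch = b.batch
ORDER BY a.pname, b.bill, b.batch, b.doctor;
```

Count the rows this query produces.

FULL OUTER JOIN keeps every row from both sides; unmatched rows get NULL for the other side's columns.
Matching on a.pid = b.pid AND a.batch = b.batch.
- a (pid=6, batch=CR) pairs with 1 row(s) of b.
- a (pid=5, batch=UI) pairs with 1 row(s) of b.
- a (pid=1, batch=UI) pairs with 1 row(s) of b.
- a (pid=5, batch=UI) pairs with 1 row(s) of b.
- a (pid=3, batch=UI) has no partner → padded with NULL.
- a (pid=3, batch=SG) has no partner → padded with NULL.
- a (pid=7, batch=SG) pairs with 1 row(s) of b.
- a (pid=8, batch=SG) has no partner → padded with NULL.
- a (pid=5, batch=UI) pairs with 1 row(s) of b.
- 5 row(s) from b found no a partner → padded with NULL.
Total: 6 matched + 8 padded = 14 rows.

14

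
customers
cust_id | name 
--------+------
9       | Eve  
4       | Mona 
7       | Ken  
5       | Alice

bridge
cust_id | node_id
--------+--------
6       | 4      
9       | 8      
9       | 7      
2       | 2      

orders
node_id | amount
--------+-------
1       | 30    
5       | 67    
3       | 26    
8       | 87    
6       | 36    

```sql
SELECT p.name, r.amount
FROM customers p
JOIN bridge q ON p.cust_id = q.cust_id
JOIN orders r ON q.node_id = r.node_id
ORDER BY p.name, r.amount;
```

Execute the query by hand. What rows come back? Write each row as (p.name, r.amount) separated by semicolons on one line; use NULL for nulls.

Evaluate left to right. First `customers p INNER JOIN bridge q` on cust_id: 2 row(s).
Then INNER JOIN `orders r` on node_id: keep only rows whose q.node_id appears in r.

(Eve, 87)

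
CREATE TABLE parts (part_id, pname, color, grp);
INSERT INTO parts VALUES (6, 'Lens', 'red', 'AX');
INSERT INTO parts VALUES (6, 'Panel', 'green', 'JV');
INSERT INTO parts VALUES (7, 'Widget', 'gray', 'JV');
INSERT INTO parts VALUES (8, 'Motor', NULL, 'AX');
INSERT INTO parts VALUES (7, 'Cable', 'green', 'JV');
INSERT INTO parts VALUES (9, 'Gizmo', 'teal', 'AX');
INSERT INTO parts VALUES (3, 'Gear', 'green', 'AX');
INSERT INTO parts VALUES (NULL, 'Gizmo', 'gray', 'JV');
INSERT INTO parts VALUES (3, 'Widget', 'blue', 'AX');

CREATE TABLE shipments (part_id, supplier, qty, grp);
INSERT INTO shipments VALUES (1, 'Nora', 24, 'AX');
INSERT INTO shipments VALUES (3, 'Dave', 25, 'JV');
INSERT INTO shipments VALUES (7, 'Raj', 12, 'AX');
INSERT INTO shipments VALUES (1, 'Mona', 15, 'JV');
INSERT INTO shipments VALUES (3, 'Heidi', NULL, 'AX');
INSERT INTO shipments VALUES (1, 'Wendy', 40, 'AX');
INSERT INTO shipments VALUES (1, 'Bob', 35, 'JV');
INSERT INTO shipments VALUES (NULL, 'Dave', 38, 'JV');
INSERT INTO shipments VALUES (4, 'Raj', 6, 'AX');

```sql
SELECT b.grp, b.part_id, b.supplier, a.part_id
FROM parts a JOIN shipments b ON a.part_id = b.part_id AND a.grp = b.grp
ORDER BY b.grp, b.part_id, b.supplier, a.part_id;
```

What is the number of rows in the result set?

INNER JOIN keeps only pairs where the ON condition holds.
Matching on a.part_id = b.part_id AND a.grp = b.grp. A NULL in a compared column never satisfies the condition.
Matched pairs: 2.
Total: 2 rows.

2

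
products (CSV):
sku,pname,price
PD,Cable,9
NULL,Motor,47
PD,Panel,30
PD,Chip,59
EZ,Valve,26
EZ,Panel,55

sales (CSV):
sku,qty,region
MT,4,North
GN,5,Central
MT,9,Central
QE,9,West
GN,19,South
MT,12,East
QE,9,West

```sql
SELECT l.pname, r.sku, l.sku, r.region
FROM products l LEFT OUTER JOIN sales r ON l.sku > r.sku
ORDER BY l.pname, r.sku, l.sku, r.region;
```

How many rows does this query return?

LEFT JOIN keeps every row from `products`; unmatched rows get NULL for `sales`'s columns.
Matching on l.sku > r.sku. A NULL in a compared column never satisfies the condition.
- l (sku=PD) pairs with 5 row(s) of r.
- l (sku=NULL) has no partner → padded with NULL.
- l (sku=PD) pairs with 5 row(s) of r.
- l (sku=PD) pairs with 5 row(s) of r.
- l (sku=EZ) has no partner → padded with NULL.
- l (sku=EZ) has no partner → padded with NULL.
Total: 15 matched + 3 padded = 18 rows.

18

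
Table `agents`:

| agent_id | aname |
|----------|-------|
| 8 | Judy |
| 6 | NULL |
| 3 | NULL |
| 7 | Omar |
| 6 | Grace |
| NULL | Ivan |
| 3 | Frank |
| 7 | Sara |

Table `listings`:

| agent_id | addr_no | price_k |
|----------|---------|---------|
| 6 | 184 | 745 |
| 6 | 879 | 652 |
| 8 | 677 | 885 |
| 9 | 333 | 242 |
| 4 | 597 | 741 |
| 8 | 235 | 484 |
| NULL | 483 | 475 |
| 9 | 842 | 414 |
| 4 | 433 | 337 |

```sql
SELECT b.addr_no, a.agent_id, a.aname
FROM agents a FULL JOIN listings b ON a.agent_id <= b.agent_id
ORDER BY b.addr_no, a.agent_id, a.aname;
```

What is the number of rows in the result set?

42

FULL OUTER JOIN keeps every row from both sides; unmatched rows get NULL for the other side's columns.
Matching on a.agent_id <= b.agent_id. A NULL in a compared column never satisfies the condition.
Matched pairs: 40; unmatched a rows kept: 1; unmatched b rows kept: 1.
Total: 40 matched + 2 padded = 42 rows.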